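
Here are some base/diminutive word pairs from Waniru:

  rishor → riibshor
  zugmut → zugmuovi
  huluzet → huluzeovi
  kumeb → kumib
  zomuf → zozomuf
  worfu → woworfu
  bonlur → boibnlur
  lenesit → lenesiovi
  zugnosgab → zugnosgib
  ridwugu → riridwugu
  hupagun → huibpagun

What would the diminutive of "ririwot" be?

ririwoovi

huluzet and kumeb both have last vowel 'e' yet inflect differently (huluzeovi, kumib), so the last vowel is not what conditions the rule; the final letter is.
"ririwot" ends in -t. The stems ending in -t (zugmut → zugmuovi, huluzet → huluzeovi, lenesit → lenesiovi) drop the final letter and add -ovi.
The other patterns: stems ending in -b change the last vowel to 'i'; stems ending in -n or -r insert -ib- after the first vowel; stems ending in -f or -u repeat the first consonant+vowel as a prefix.
So ririwot → ririwoovi.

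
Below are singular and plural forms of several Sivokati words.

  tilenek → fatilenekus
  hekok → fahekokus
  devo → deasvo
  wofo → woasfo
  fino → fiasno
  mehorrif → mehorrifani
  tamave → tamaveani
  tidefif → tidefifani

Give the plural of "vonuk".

favonukus

hekok and devo both have last vowel 'o' yet inflect differently (fahekokus, deasvo), so the last vowel is not what conditions the rule; the final letter is.
"vonuk" ends in -k. The stems ending in -k (tilenek → fatilenekus, hekok → fahekokus) add fa- … -us around the stem.
So vonuk → favonukus.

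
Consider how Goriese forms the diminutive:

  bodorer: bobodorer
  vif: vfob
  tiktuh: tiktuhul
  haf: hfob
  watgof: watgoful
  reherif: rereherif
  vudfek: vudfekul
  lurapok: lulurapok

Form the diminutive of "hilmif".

"hilmif" has 2 vowels. The stems with 2 vowels (tiktuh → tiktuhul, vudfek → vudfekul, watgof → watgoful) add -ul.
So hilmif → hilmiful.

hilmiful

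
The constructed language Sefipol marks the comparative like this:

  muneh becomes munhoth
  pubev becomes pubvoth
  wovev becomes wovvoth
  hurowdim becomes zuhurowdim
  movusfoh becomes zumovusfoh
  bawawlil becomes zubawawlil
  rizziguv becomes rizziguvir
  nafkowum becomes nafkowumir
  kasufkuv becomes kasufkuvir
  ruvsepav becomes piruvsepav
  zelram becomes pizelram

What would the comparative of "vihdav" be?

pivihdav

"vihdav" has last vowel 'a'. The stems whose last vowel is 'a' (ruvsepav → piruvsepav, zelram → pizelram) add the prefix pi-.
So vihdav → pivihdav.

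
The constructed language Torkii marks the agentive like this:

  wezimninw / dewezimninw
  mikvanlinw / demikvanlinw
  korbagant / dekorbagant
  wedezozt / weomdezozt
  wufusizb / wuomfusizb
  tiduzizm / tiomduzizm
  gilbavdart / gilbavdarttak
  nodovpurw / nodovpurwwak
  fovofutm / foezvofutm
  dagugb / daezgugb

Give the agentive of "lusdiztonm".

"lusdiztonm" has second-to-last letter 'n'. The stems whose second-to-last letter is 'n' (wezimninw → dewezimninw, mikvanlinw → demikvanlinw, korbagant → dekorbagant) add the prefix de-.
So lusdiztonm → delusdiztonm.

delusdiztonm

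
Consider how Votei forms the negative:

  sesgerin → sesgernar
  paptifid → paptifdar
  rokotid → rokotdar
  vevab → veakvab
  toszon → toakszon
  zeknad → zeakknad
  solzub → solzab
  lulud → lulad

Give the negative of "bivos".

sesgerin and toszon both end in -n yet inflect differently (sesgernar, toakszon), so the final letter is not what conditions the rule; the last vowel is.
"bivos" has last vowel 'o'. The one such stem in the data (toszon → toakszon) inserts -ak- after the first vowel (as do vevab, zeknad), so the same rule applies.
The other patterns: stems whose last vowel is 'i' delete the last vowel and add -ar; stems whose last vowel is 'u' change the last vowel to 'a'.
So bivos → biakvos.

biakvos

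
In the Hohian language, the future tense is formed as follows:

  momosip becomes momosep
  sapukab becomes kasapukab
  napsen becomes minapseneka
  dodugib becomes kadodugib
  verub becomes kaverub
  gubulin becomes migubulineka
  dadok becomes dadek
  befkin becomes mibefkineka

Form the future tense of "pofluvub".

dodugib and gubulin both have last vowel 'i' yet inflect differently (kadodugib, migubulineka), so the last vowel is not what conditions the rule; the final letter is.
"pofluvub" ends in -b. The stems ending in -b (verub → kaverub, dodugib → kadodugib, sapukab → kasapukab) add the prefix ka-.
So pofluvub → kapofluvub.

kapofluvub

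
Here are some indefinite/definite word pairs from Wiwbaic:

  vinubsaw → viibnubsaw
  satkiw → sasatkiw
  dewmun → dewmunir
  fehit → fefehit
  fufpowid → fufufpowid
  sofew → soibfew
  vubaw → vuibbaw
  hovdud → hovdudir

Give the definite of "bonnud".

hovdud and fufpowid both end in -d yet inflect differently (hovdudir, fufufpowid), so the final letter is not what conditions the rule; the last vowel is.
"bonnud" has last vowel 'u'. The stems whose last vowel is 'u' (hovdud → hovdudir, dewmun → dewmunir) add -ir.
The other patterns: stems whose last vowel is 'i' repeat the first consonant+vowel as a prefix; stems whose last vowel is 'a' or 'e' insert -ib- after the first vowel.
So bonnud → bonnudir.

bonnudir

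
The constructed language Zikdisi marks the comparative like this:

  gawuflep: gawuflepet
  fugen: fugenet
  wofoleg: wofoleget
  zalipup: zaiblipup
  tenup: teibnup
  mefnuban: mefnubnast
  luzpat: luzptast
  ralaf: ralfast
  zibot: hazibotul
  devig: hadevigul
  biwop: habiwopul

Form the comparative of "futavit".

hafutavitul

gawuflep and zalipup both end in -p yet inflect differently (gawuflepet, zaiblipup), so the final letter is not what conditions the rule; the last vowel is.
"futavit" has last vowel 'i'. The one such stem in the data (devig → hadevigul) adds ha- … -ul around the stem, so the same rule applies.
The other patterns: stems whose last vowel is 'e' add -et; stems whose last vowel is 'u' insert -ib- after the first vowel; stems whose last vowel is 'a' delete the last vowel and add -ast.
So futavit → hafutavitul.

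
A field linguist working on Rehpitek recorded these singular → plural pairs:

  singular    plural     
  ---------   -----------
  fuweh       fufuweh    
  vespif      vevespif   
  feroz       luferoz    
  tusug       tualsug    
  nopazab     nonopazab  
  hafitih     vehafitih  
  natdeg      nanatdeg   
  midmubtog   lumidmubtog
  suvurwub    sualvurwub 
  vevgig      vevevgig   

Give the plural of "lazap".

lalazap

tusug and midmubtog both end in -g yet inflect differently (tualsug, lumidmubtog), so the final letter is not what conditions the rule; the last vowel is.
"lazap" has last vowel 'a'. The one such stem in the data (nopazab → nonopazab) repeats the first consonant+vowel as a prefix (as do natdeg, fuweh), so the same rule applies.
The other patterns: stems whose last vowel is 'u' insert -al- after the first vowel; stems whose last vowel is 'o' add the prefix lu-; stems whose last vowel is 'i' add the prefix ve-.
So lazap → lalazap.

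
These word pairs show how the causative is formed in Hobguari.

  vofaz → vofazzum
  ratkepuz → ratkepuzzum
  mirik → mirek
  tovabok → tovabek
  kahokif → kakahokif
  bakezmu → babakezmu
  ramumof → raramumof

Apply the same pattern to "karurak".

karurek

mirik and kahokif both have last vowel 'i' yet inflect differently (mirek, kakahokif), so the last vowel is not what conditions the rule; the final letter is.
"karurak" ends in -k. The stems ending in -k (mirik → mirek, tovabok → tovabek) change the last vowel to 'e'.
The other patterns: stems ending in -z double the final consonant and add -um; stems ending in -f or -u repeat the first consonant+vowel as a prefix.
So karurak → karurek.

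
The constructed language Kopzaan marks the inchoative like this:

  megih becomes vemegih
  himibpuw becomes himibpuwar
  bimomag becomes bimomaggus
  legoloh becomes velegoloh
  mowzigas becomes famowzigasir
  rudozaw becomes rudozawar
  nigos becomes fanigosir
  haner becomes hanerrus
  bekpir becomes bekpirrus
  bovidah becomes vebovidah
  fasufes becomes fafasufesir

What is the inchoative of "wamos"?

fawamosir

mowzigas and rudozaw both have last vowel 'a' yet inflect differently (famowzigasir, rudozawar), so the last vowel is not what conditions the rule; the final letter is.
"wamos" ends in -s. The stems ending in -s (fasufes → fafasufesir, mowzigas → famowzigasir, nigos → fanigosir) add fa- … -ir around the stem.
The other patterns: stems ending in -w add -ar; stems ending in -h add the prefix ve-; stems ending in -g or -r double the final consonant and add -us.
So wamos → fawamosir.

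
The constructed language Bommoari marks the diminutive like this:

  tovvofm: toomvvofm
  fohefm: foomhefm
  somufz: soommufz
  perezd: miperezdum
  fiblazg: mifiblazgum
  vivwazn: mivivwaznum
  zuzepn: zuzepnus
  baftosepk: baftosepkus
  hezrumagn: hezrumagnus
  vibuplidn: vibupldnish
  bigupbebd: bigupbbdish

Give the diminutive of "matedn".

vivwazn and zuzepn both end in -n yet inflect differently (mivivwaznum, zuzepnus), so the final letter is not what conditions the rule; the second-to-last letter is.
"matedn" has second-to-last letter 'd'. The one such stem in the data (vibuplidn → vibupldnish) deletes the last vowel and adds -ish (as does bigupbebd), so the same rule applies.
So matedn → matdnish.

matdnish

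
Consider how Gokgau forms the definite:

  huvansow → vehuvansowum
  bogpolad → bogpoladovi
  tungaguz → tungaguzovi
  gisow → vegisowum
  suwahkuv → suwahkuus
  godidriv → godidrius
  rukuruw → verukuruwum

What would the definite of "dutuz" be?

dutuzovi

"dutuz" ends in -z. The one such stem in the data (tungaguz → tungaguzovi) adds -ovi, so the same rule applies.
So dutuz → dutuzovi.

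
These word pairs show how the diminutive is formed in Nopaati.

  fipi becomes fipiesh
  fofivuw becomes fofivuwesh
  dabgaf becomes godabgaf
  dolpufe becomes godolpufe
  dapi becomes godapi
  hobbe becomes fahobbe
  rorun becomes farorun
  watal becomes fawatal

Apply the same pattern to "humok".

"humok" begins with h-. The one such stem in the data (hobbe → fahobbe) adds the prefix fa-, so the same rule applies.
So humok → fahumok.

fahumok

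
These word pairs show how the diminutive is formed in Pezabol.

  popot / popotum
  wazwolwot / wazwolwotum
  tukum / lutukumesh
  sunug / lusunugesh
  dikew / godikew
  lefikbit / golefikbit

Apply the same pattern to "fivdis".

"fivdis" has last vowel 'i'. The one such stem in the data (lefikbit → golefikbit) adds the prefix go-, so the same rule applies.
So fivdis → gofivdis.

gofivdis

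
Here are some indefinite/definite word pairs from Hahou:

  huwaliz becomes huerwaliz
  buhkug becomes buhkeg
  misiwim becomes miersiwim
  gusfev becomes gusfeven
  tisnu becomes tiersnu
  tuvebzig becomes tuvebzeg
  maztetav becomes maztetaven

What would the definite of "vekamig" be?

buhkug and tisnu both have last vowel 'u' yet inflect differently (buhkeg, tiersnu), so the last vowel is not what conditions the rule; the final letter is.
"vekamig" ends in -g. The stems ending in -g (buhkug → buhkeg, tuvebzig → tuvebzeg) change the last vowel to 'e'.
The other patterns: stems ending in -v add -en; stems ending in -m, -u or -z insert -er- after the first vowel.
So vekamig → vekameg.

vekameg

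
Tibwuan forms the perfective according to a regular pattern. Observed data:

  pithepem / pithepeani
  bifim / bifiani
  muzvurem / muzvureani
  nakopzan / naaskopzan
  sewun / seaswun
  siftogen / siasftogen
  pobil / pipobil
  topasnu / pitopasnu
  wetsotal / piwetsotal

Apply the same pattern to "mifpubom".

pithepem and siftogen both have last vowel 'e' yet inflect differently (pithepeani, siasftogen), so the last vowel is not what conditions the rule; the final letter is.
"mifpubom" ends in -m. The stems ending in -m (pithepem → pithepeani, bifim → bifiani, muzvurem → muzvureani) drop the final letter and add -ani.
The other patterns: stems ending in -n insert -as- after the first vowel; stems ending in -l or -u add the prefix pi-.
So mifpubom → mifpuboani.

mifpuboani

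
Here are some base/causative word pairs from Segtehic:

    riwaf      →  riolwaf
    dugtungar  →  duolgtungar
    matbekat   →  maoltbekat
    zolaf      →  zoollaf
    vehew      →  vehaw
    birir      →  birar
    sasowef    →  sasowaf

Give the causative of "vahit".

vahat

dugtungar and birir both end in -r yet inflect differently (duolgtungar, birar), so the final letter is not what conditions the rule; the last vowel is.
"vahit" has last vowel 'i'. The one such stem in the data (birir → birar) changes the last vowel to 'a' (as do vehew, sasowef), so the same rule applies.
So vahit → vahat.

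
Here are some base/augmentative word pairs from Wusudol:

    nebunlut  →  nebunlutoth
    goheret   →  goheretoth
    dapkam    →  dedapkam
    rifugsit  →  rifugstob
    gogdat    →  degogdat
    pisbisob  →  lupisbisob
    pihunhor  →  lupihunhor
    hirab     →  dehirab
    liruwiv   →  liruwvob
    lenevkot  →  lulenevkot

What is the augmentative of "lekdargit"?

"lekdargit" has last vowel 'i'. The stems whose last vowel is 'i' (liruwiv → liruwvob, rifugsit → rifugstob) delete the last vowel and add -ob.
The other patterns: stems whose last vowel is 'a' add the prefix de-; stems whose last vowel is 'e' or 'u' add -oth; stems whose last vowel is 'o' add the prefix lu-.
So lekdargit → lekdargtob.

lekdargtob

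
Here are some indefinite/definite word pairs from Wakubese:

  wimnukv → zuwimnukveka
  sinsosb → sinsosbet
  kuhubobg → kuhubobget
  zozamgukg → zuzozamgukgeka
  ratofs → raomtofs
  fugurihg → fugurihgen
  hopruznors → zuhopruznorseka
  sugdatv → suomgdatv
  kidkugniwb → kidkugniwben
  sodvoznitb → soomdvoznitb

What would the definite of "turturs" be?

sinsosb and sodvoznitb both end in -b yet inflect differently (sinsosbet, soomdvoznitb), so the final letter is not what conditions the rule; the second-to-last letter is.
"turturs" has second-to-last letter 'r'. The one such stem in the data (hopruznors → zuhopruznorseka) adds zu- … -eka around the stem, so the same rule applies.
So turturs → zuturturseka.

zuturturseka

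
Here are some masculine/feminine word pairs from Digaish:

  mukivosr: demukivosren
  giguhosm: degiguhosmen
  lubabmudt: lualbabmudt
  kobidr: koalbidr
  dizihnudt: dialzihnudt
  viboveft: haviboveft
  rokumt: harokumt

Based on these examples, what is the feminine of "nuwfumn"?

hanuwfumn

"nuwfumn" has second-to-last letter 'm'. The one such stem in the data (rokumt → harokumt) adds the prefix ha-, so the same rule applies.
So nuwfumn → hanuwfumn.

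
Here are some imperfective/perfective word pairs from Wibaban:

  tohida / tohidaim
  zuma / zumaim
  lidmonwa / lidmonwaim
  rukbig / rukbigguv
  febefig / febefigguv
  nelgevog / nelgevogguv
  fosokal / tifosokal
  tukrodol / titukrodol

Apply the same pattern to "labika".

tohida and fosokal both have last vowel 'a' yet inflect differently (tohidaim, tifosokal), so the last vowel is not what conditions the rule; the final letter is.
"labika" ends in -a. The stems ending in -a (tohida → tohidaim, zuma → zumaim, lidmonwa → lidmonwaim) add -im.
So labika → labikaim.

labikaim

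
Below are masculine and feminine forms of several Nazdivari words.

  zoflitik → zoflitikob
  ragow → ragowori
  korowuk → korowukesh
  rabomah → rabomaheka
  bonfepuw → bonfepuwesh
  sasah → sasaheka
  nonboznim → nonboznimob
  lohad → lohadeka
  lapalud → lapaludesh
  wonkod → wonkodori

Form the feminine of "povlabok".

lohad and wonkod both end in -d yet inflect differently (lohadeka, wonkodori), so the final letter is not what conditions the rule; the last vowel is.
"povlabok" has last vowel 'o'. The stems whose last vowel is 'o' (wonkod → wonkodori, ragow → ragowori) add -ori.
So povlabok → povlabokori.

povlabokori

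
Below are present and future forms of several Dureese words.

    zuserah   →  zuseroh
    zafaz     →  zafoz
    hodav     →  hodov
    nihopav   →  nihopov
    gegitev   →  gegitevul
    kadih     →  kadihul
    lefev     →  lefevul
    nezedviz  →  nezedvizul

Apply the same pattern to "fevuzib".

"fevuzib" has last vowel 'i'. The stems whose last vowel is 'i' (kadih → kadihul, nezedviz → nezedvizul) add -ul.
The other pattern: stems whose last vowel is 'a' change the last vowel to 'o'.
So fevuzib → fevuzibul.

fevuzibul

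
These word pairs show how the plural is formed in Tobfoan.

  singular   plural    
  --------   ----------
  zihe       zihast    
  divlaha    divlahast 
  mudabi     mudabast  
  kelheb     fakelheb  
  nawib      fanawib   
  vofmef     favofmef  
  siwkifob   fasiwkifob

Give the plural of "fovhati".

"fovhati" ends in a vowel. The stems ending in a vowel (zihe → zihast, divlaha → divlahast, mudabi → mudabast) drop the final letter and add -ast.
The other pattern: stems ending in a consonant add the prefix fa-.
So fovhati → fovhatast.

fovhatast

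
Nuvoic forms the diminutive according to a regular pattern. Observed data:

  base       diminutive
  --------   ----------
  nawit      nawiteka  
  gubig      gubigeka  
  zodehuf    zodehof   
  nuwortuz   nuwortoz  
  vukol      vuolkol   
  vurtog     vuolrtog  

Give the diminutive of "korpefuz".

korpefoz

"korpefuz" has last vowel 'u'. The stems whose last vowel is 'u' (zodehuf → zodehof, nuwortuz → nuwortoz) change the last vowel to 'o'.
The other patterns: stems whose last vowel is 'i' add -eka; stems whose last vowel is 'o' insert -ol- after the first vowel.
So korpefuz → korpefoz.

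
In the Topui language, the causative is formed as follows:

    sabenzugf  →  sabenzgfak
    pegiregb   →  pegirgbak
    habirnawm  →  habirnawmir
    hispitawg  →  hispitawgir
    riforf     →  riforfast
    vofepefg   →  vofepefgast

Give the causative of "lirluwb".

sabenzugf and riforf both end in -f yet inflect differently (sabenzgfak, riforfast), so the final letter is not what conditions the rule; the second-to-last letter is.
"lirluwb" has second-to-last letter 'w'. The stems whose second-to-last letter is 'w' (habirnawm → habirnawmir, hispitawg → hispitawgir) add -ir.
So lirluwb → lirluwbir.

lirluwbir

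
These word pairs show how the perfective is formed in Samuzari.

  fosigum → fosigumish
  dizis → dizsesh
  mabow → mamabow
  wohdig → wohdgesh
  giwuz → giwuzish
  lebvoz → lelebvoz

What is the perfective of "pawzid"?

lebvoz and giwuz both end in -z yet inflect differently (lelebvoz, giwuzish), so the final letter is not what conditions the rule; the last vowel is.
"pawzid" has last vowel 'i'. The stems whose last vowel is 'i' (wohdig → wohdgesh, dizis → dizsesh) delete the last vowel and add -esh.
So pawzid → pawzdesh.

pawzdesh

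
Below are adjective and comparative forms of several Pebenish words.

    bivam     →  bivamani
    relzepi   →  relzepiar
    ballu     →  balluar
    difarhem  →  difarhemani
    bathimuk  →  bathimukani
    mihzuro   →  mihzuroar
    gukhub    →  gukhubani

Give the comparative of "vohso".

vohsoar

ballu and bathimuk both have last vowel 'u' yet inflect differently (balluar, bathimukani), so the last vowel is not what conditions the rule; whether the stem ends in a vowel or a consonant is.
"vohso" ends in a vowel. The stems ending in a vowel (ballu → balluar, relzepi → relzepiar, mihzuro → mihzuroar) add -ar.
The other pattern: stems ending in a consonant add -ani.
So vohso → vohsoar.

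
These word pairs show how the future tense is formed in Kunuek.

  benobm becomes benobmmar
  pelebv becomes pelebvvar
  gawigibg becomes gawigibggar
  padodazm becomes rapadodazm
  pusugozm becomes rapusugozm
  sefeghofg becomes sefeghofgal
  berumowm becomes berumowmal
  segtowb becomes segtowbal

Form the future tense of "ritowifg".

ritowifgal

benobm and padodazm both end in -m yet inflect differently (benobmmar, rapadodazm), so the final letter is not what conditions the rule; the second-to-last letter is.
"ritowifg" has second-to-last letter 'f'. The one such stem in the data (sefeghofg → sefeghofgal) adds -al, so the same rule applies.
The other patterns: stems whose second-to-last letter is 'b' double the final consonant and add -ar; stems whose second-to-last letter is 'z' add the prefix ra-.
So ritowifg → ritowifgal.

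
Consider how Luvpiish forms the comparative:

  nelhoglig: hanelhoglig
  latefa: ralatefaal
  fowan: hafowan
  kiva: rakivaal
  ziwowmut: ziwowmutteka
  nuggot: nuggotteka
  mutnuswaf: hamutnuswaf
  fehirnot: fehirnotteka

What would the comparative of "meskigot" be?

kiva and mutnuswaf both have last vowel 'a' yet inflect differently (rakivaal, hamutnuswaf), so the last vowel is not what conditions the rule; the final letter is.
"meskigot" ends in -t. The stems ending in -t (fehirnot → fehirnotteka, ziwowmut → ziwowmutteka, nuggot → nuggotteka) double the final consonant and add -eka.
The other patterns: stems ending in -a add ra- … -al around the stem; stems ending in -f, -g or -n add the prefix ha-.
So meskigot → meskigotteka.

meskigotteka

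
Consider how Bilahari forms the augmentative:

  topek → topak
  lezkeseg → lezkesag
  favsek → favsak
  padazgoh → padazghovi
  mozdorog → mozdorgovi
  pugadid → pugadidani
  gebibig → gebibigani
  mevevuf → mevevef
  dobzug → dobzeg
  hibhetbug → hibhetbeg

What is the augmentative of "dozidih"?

dozidihani

lezkeseg and mozdorog both end in -g yet inflect differently (lezkesag, mozdorgovi), so the final letter is not what conditions the rule; the last vowel is.
"dozidih" has last vowel 'i'. The stems whose last vowel is 'i' (pugadid → pugadidani, gebibig → gebibigani) add -ani.
The other patterns: stems whose last vowel is 'e' change the last vowel to 'a'; stems whose last vowel is 'o' delete the last vowel and add -ovi; stems whose last vowel is 'u' change the last vowel to 'e'.
So dozidih → dozidihani.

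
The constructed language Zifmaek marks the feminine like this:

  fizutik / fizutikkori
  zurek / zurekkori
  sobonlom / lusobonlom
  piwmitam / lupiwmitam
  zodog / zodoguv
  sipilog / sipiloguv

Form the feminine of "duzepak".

duzepakkori

sobonlom and zodog both have last vowel 'o' yet inflect differently (lusobonlom, zodoguv), so the last vowel is not what conditions the rule; the final letter is.
"duzepak" ends in -k. The stems ending in -k (fizutik → fizutikkori, zurek → zurekkori) double the final consonant and add -ori.
The other patterns: stems ending in -m add the prefix lu-; stems ending in -g add -uv.
So duzepak → duzepakkori.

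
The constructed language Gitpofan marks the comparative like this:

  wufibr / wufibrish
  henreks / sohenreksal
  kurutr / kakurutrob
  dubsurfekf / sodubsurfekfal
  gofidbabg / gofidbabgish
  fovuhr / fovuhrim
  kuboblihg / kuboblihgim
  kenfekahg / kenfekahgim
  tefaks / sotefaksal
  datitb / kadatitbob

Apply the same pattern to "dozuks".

wufibr and kurutr both end in -r yet inflect differently (wufibrish, kakurutrob), so the final letter is not what conditions the rule; the second-to-last letter is.
"dozuks" has second-to-last letter 'k'. The stems whose second-to-last letter is 'k' (tefaks → sotefaksal, dubsurfekf → sodubsurfekfal, henreks → sohenreksal) add so- … -al around the stem.
The other patterns: stems whose second-to-last letter is 'b' add -ish; stems whose second-to-last letter is 't' add ka- … -ob around the stem; stems whose second-to-last letter is 'h' add -im.
So dozuks → sodozuksal.

sodozuksal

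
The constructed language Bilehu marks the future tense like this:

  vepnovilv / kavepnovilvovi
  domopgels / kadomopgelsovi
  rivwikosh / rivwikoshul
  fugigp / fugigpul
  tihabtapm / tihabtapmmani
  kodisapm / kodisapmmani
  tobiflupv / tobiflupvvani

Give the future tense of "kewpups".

kewpupssani

tobiflupv and vepnovilv both end in -v yet inflect differently (tobiflupvvani, kavepnovilvovi), so the final letter is not what conditions the rule; the second-to-last letter is.
"kewpups" has second-to-last letter 'p'. The stems whose second-to-last letter is 'p' (tihabtapm → tihabtapmmani, kodisapm → kodisapmmani, tobiflupv → tobiflupvvani) double the final consonant and add -ani.
The other patterns: stems whose second-to-last letter is 'l' add ka- … -ovi around the stem; stems whose second-to-last letter is 'g' or 's' add -ul.
So kewpups → kewpupssani.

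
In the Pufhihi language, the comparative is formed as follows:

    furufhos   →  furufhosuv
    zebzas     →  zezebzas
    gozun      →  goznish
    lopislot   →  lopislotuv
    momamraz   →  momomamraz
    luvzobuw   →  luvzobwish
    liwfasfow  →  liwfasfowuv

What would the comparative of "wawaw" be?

furufhos and zebzas both end in -s yet inflect differently (furufhosuv, zezebzas), so the final letter is not what conditions the rule; the last vowel is.
"wawaw" has last vowel 'a'. The stems whose last vowel is 'a' (momamraz → momomamraz, zebzas → zezebzas) repeat the first consonant+vowel as a prefix.
So wawaw → wawawaw.

wawawaw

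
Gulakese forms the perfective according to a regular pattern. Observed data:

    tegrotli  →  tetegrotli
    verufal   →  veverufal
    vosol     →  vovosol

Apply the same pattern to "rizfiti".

ririzfiti

Every pair shown (tegrotli → tetegrotli, verufal → veverufal, vosol → vovosol) follows the same rule: repeat the first consonant+vowel as a prefix.
So rizfiti → ririzfiti.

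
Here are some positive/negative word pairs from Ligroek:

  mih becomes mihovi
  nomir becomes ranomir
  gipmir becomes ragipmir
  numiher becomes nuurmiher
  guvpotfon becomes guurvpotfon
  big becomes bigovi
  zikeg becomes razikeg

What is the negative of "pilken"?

big and zikeg both end in -g yet inflect differently (bigovi, razikeg), so the final letter is not what conditions the rule; the number of vowels is.
"pilken" has 2 vowels. The stems with 2 vowels (zikeg → razikeg, nomir → ranomir, gipmir → ragipmir) add the prefix ra-.
The other patterns: stems with 1 vowel add -ovi; stems with 3 vowels insert -ur- after the first vowel.
So pilken → rapilken.

rapilken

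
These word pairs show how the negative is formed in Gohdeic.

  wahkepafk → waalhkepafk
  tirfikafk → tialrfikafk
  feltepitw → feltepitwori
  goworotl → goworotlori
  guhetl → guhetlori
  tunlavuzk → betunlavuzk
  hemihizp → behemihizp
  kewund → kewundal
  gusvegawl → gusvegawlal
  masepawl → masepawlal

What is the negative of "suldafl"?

wahkepafk and tunlavuzk both end in -k yet inflect differently (waalhkepafk, betunlavuzk), so the final letter is not what conditions the rule; the second-to-last letter is.
"suldafl" has second-to-last letter 'f'. The stems whose second-to-last letter is 'f' (wahkepafk → waalhkepafk, tirfikafk → tialrfikafk) insert -al- after the first vowel.
So suldafl → sualldafl.

sualldafl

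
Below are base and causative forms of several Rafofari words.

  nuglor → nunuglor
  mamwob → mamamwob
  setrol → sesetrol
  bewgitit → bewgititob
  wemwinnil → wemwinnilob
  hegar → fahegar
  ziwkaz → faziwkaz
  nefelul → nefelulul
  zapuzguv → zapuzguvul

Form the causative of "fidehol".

setrol and wemwinnil both end in -l yet inflect differently (sesetrol, wemwinnilob), so the final letter is not what conditions the rule; the last vowel is.
"fidehol" has last vowel 'o'. The stems whose last vowel is 'o' (nuglor → nunuglor, mamwob → mamamwob, setrol → sesetrol) repeat the first consonant+vowel as a prefix.
The other patterns: stems whose last vowel is 'i' add -ob; stems whose last vowel is 'a' add the prefix fa-; stems whose last vowel is 'u' add -ul.
So fidehol → fifidehol.

fifidehol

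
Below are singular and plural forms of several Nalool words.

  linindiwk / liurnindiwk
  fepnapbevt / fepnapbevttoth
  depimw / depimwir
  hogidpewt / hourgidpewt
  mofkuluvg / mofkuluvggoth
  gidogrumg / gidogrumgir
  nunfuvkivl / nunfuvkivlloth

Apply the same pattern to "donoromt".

donoromtir

gidogrumg and mofkuluvg both end in -g yet inflect differently (gidogrumgir, mofkuluvggoth), so the final letter is not what conditions the rule; the second-to-last letter is.
"donoromt" has second-to-last letter 'm'. The stems whose second-to-last letter is 'm' (gidogrumg → gidogrumgir, depimw → depimwir) add -ir.
So donoromt → donoromtir.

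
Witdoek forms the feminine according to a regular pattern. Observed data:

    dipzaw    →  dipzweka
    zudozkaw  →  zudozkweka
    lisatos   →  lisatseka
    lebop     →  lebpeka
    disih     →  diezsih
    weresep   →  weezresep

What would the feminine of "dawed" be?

lebop and weresep both end in -p yet inflect differently (lebpeka, weezresep), so the final letter is not what conditions the rule; the last vowel is.
"dawed" has last vowel 'e'. The one such stem in the data (weresep → weezresep) inserts -ez- after the first vowel (as does disih), so the same rule applies.
So dawed → daezwed.

daezwed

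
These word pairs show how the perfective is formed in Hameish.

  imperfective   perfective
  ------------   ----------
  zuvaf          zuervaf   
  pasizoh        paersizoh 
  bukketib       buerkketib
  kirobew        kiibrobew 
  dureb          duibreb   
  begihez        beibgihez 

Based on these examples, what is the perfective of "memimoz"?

dureb and bukketib both end in -b yet inflect differently (duibreb, buerkketib), so the final letter is not what conditions the rule; the last vowel is.
"memimoz" has last vowel 'o'. The one such stem in the data (pasizoh → paersizoh) inserts -er- after the first vowel (as do bukketib, zuvaf), so the same rule applies.
The other pattern: stems whose last vowel is 'e' insert -ib- after the first vowel.
So memimoz → meermimoz.

meermimoz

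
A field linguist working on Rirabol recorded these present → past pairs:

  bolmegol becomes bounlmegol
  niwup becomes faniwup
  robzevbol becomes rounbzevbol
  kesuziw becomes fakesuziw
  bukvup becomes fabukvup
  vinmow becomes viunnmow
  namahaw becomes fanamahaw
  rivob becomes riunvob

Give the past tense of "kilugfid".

fakilugfid

"kilugfid" has last vowel 'i'. The one such stem in the data (kesuziw → fakesuziw) adds the prefix fa-, so the same rule applies.
The other pattern: stems whose last vowel is 'o' insert -un- after the first vowel.
So kilugfid → fakilugfid.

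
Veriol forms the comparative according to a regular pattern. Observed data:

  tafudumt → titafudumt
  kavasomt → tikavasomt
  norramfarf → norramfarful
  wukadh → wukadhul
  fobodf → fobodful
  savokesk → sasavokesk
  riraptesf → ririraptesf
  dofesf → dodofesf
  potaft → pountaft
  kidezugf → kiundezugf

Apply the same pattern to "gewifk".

geunwifk

norramfarf and riraptesf both end in -f yet inflect differently (norramfarful, ririraptesf), so the final letter is not what conditions the rule; the second-to-last letter is.
"gewifk" has second-to-last letter 'f'. The one such stem in the data (potaft → pountaft) inserts -un- after the first vowel (as does kidezugf), so the same rule applies.
The other patterns: stems whose second-to-last letter is 'm' add the prefix ti-; stems whose second-to-last letter is 'd' or 'r' add -ul; stems whose second-to-last letter is 's' repeat the first consonant+vowel as a prefix.
So gewifk → geunwifk.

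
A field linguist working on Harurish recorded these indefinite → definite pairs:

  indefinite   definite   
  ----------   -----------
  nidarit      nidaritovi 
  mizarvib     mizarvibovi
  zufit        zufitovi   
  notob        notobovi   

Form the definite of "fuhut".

fuhutovi

Every pair shown (nidarit → nidaritovi, mizarvib → mizarvibovi, zufit → zufitovi, …) follows the same rule: add -ovi.
So fuhut → fuhutovi.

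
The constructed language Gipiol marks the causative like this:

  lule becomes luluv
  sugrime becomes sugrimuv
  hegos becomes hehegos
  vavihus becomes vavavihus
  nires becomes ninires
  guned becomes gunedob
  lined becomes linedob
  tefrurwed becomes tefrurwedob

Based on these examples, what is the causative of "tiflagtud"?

tiflagtudob

lule and nires both have last vowel 'e' yet inflect differently (luluv, ninires), so the last vowel is not what conditions the rule; the final letter is.
"tiflagtud" ends in -d. The stems ending in -d (guned → gunedob, lined → linedob, tefrurwed → tefrurwedob) add -ob.
The other patterns: stems ending in -e drop the final letter and add -uv; stems ending in -s repeat the first consonant+vowel as a prefix.
So tiflagtud → tiflagtudob.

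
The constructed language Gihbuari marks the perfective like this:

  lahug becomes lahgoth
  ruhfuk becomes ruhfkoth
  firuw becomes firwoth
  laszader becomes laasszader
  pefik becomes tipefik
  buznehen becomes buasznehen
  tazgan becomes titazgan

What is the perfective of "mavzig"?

timavzig

buznehen and tazgan both end in -n yet inflect differently (buasznehen, titazgan), so the final letter is not what conditions the rule; the last vowel is.
"mavzig" has last vowel 'i'. The one such stem in the data (pefik → tipefik) adds the prefix ti-, so the same rule applies.
So mavzig → timavzig.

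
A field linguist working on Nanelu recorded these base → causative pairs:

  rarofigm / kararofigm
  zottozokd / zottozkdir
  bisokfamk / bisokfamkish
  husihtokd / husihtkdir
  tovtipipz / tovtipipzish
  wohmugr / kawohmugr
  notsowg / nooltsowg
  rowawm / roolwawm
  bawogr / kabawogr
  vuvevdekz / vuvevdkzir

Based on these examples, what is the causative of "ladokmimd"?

ladokmimdish

"ladokmimd" has second-to-last letter 'm'. The one such stem in the data (bisokfamk → bisokfamkish) adds -ish, so the same rule applies.
So ladokmimd → ladokmimdish.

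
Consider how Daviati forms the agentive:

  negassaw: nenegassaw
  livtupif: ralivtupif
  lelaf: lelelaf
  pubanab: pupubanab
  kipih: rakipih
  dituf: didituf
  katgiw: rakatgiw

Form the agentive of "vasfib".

ravasfib

katgiw and negassaw both end in -w yet inflect differently (rakatgiw, nenegassaw), so the final letter is not what conditions the rule; the last vowel is.
"vasfib" has last vowel 'i'. The stems whose last vowel is 'i' (livtupif → ralivtupif, kipih → rakipih, katgiw → rakatgiw) add the prefix ra-.
So vasfib → ravasfib.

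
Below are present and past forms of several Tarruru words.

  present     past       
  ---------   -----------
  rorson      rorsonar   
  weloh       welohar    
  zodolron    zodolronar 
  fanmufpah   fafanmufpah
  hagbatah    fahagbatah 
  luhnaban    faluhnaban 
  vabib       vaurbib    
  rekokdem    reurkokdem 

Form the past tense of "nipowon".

weloh and fanmufpah both end in -h yet inflect differently (welohar, fafanmufpah), so the final letter is not what conditions the rule; the last vowel is.
"nipowon" has last vowel 'o'. The stems whose last vowel is 'o' (rorson → rorsonar, weloh → welohar, zodolron → zodolronar) add -ar.
So nipowon → nipowonar.

nipowonar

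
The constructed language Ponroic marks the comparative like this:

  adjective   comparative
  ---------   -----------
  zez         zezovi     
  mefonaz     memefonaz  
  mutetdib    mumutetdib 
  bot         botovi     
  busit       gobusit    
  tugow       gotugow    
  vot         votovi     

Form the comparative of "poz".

bot and busit both end in -t yet inflect differently (botovi, gobusit), so the final letter is not what conditions the rule; the number of vowels is.
"poz" has 1 vowel. The stems with 1 vowel (zez → zezovi, bot → botovi, vot → votovi) add -ovi.
So poz → pozovi.

pozovi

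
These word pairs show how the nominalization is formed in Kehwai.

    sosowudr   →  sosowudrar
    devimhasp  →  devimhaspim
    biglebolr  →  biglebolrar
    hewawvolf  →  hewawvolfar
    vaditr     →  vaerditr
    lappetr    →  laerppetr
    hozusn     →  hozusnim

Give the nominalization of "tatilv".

vaditr and sosowudr both end in -r yet inflect differently (vaerditr, sosowudrar), so the final letter is not what conditions the rule; the second-to-last letter is.
"tatilv" has second-to-last letter 'l'. The stems whose second-to-last letter is 'l' (biglebolr → biglebolrar, hewawvolf → hewawvolfar) add -ar.
So tatilv → tatilvar.

tatilvar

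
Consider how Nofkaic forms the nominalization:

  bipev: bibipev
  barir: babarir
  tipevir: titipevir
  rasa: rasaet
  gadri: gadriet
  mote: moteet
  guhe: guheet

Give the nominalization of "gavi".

gaviet

barir and gadri both have last vowel 'i' yet inflect differently (babarir, gadriet), so the last vowel is not what conditions the rule; whether the stem ends in a vowel or a consonant is.
"gavi" ends in a vowel. The stems ending in a vowel (rasa → rasaet, gadri → gadriet, mote → moteet) add -et.
The other pattern: stems ending in a consonant repeat the first consonant+vowel as a prefix.
So gavi → gaviet.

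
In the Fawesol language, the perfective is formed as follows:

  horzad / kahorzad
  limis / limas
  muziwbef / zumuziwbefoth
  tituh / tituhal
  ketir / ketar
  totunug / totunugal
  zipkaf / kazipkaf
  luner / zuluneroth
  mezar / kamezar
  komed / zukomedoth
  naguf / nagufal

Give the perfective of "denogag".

"denogag" has last vowel 'a'. The stems whose last vowel is 'a' (horzad → kahorzad, mezar → kamezar, zipkaf → kazipkaf) add the prefix ka-.
The other patterns: stems whose last vowel is 'i' change the last vowel to 'a'; stems whose last vowel is 'u' add -al; stems whose last vowel is 'e' add zu- … -oth around the stem.
So denogag → kadenogag.

kadenogag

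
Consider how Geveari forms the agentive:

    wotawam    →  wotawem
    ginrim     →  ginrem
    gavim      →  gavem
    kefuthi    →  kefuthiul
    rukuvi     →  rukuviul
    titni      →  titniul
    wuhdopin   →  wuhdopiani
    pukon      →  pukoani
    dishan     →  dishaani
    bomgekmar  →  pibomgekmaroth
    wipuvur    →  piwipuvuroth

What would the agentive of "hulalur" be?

pihulaluroth

ginrim and kefuthi both have last vowel 'i' yet inflect differently (ginrem, kefuthiul), so the last vowel is not what conditions the rule; the final letter is.
"hulalur" ends in -r. The stems ending in -r (bomgekmar → pibomgekmaroth, wipuvur → piwipuvuroth) add pi- … -oth around the stem.
The other patterns: stems ending in -m change the last vowel to 'e'; stems ending in -i add -ul; stems ending in -n drop the final letter and add -ani.
So hulalur → pihulaluroth.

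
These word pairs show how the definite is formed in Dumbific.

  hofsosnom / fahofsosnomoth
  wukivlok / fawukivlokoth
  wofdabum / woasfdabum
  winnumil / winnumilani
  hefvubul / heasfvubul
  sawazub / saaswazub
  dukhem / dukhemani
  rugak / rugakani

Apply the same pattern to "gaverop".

"gaverop" has last vowel 'o'. The stems whose last vowel is 'o' (wukivlok → fawukivlokoth, hofsosnom → fahofsosnomoth) add fa- … -oth around the stem.
The other patterns: stems whose last vowel is 'u' insert -as- after the first vowel; stems whose last vowel is 'a', 'e' or 'i' add -ani.
So gaverop → fagaveropoth.

fagaveropoth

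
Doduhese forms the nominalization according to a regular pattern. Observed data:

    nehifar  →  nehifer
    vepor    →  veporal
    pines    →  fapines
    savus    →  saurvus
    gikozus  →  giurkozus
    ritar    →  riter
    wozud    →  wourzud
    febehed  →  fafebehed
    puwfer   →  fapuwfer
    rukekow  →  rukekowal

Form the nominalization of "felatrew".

fafelatrew

puwfer and vepor both end in -r yet inflect differently (fapuwfer, veporal), so the final letter is not what conditions the rule; the last vowel is.
"felatrew" has last vowel 'e'. The stems whose last vowel is 'e' (pines → fapines, puwfer → fapuwfer, febehed → fafebehed) add the prefix fa-.
The other patterns: stems whose last vowel is 'o' add -al; stems whose last vowel is 'a' change the last vowel to 'e'; stems whose last vowel is 'u' insert -ur- after the first vowel.
So felatrew → fafelatrew.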